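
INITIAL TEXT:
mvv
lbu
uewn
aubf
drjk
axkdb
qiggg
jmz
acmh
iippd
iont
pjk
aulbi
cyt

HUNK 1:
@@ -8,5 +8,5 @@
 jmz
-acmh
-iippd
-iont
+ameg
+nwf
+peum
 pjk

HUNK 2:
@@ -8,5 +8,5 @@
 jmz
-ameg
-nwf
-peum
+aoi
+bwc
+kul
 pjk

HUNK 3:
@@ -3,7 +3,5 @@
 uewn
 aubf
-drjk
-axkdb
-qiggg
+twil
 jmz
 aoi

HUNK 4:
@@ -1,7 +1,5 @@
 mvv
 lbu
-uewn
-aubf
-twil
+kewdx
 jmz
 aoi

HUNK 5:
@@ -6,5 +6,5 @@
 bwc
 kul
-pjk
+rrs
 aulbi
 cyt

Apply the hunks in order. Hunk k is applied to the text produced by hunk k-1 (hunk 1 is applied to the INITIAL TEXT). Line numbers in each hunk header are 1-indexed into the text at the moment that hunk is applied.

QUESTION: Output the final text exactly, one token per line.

Hunk 1: at line 8 remove [acmh,iippd,iont] add [ameg,nwf,peum] -> 14 lines: mvv lbu uewn aubf drjk axkdb qiggg jmz ameg nwf peum pjk aulbi cyt
Hunk 2: at line 8 remove [ameg,nwf,peum] add [aoi,bwc,kul] -> 14 lines: mvv lbu uewn aubf drjk axkdb qiggg jmz aoi bwc kul pjk aulbi cyt
Hunk 3: at line 3 remove [drjk,axkdb,qiggg] add [twil] -> 12 lines: mvv lbu uewn aubf twil jmz aoi bwc kul pjk aulbi cyt
Hunk 4: at line 1 remove [uewn,aubf,twil] add [kewdx] -> 10 lines: mvv lbu kewdx jmz aoi bwc kul pjk aulbi cyt
Hunk 5: at line 6 remove [pjk] add [rrs] -> 10 lines: mvv lbu kewdx jmz aoi bwc kul rrs aulbi cyt

Answer: mvv
lbu
kewdx
jmz
aoi
bwc
kul
rrs
aulbi
cyt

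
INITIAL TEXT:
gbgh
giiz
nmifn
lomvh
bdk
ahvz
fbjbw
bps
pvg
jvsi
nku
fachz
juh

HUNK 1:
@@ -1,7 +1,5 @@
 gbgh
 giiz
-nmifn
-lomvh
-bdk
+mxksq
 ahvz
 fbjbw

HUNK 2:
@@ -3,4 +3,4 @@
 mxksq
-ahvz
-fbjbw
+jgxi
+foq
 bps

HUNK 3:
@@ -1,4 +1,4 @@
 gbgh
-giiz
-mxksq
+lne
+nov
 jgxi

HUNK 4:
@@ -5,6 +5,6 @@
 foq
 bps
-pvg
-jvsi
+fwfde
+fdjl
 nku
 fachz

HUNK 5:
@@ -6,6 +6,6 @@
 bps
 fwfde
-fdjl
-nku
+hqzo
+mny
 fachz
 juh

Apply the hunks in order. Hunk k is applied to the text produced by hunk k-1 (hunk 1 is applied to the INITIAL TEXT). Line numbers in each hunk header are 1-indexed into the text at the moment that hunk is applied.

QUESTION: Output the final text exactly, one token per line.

Answer: gbgh
lne
nov
jgxi
foq
bps
fwfde
hqzo
mny
fachz
juh

Derivation:
Hunk 1: at line 1 remove [nmifn,lomvh,bdk] add [mxksq] -> 11 lines: gbgh giiz mxksq ahvz fbjbw bps pvg jvsi nku fachz juh
Hunk 2: at line 3 remove [ahvz,fbjbw] add [jgxi,foq] -> 11 lines: gbgh giiz mxksq jgxi foq bps pvg jvsi nku fachz juh
Hunk 3: at line 1 remove [giiz,mxksq] add [lne,nov] -> 11 lines: gbgh lne nov jgxi foq bps pvg jvsi nku fachz juh
Hunk 4: at line 5 remove [pvg,jvsi] add [fwfde,fdjl] -> 11 lines: gbgh lne nov jgxi foq bps fwfde fdjl nku fachz juh
Hunk 5: at line 6 remove [fdjl,nku] add [hqzo,mny] -> 11 lines: gbgh lne nov jgxi foq bps fwfde hqzo mny fachz juh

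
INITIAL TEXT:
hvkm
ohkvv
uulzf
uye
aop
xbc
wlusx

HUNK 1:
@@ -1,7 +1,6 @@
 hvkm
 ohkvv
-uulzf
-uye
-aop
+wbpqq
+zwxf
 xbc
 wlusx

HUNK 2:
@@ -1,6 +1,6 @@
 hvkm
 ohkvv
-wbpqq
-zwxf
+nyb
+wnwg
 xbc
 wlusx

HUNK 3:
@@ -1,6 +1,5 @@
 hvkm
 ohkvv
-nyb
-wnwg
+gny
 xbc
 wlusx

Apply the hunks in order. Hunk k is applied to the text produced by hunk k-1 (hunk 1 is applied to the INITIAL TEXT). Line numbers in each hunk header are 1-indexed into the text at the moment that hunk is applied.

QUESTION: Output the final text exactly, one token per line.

Answer: hvkm
ohkvv
gny
xbc
wlusx

Derivation:
Hunk 1: at line 1 remove [uulzf,uye,aop] add [wbpqq,zwxf] -> 6 lines: hvkm ohkvv wbpqq zwxf xbc wlusx
Hunk 2: at line 1 remove [wbpqq,zwxf] add [nyb,wnwg] -> 6 lines: hvkm ohkvv nyb wnwg xbc wlusx
Hunk 3: at line 1 remove [nyb,wnwg] add [gny] -> 5 lines: hvkm ohkvv gny xbc wlusx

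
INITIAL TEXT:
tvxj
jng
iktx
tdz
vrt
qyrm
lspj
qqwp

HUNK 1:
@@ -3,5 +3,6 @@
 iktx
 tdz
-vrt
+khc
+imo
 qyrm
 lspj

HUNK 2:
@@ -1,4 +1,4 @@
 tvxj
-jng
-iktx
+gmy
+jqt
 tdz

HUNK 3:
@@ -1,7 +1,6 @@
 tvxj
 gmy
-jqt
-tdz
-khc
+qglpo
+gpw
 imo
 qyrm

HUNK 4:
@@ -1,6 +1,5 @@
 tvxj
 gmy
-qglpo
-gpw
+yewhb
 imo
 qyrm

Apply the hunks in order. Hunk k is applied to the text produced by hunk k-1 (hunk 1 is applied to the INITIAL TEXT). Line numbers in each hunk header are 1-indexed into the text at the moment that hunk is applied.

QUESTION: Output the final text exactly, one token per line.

Answer: tvxj
gmy
yewhb
imo
qyrm
lspj
qqwp

Derivation:
Hunk 1: at line 3 remove [vrt] add [khc,imo] -> 9 lines: tvxj jng iktx tdz khc imo qyrm lspj qqwp
Hunk 2: at line 1 remove [jng,iktx] add [gmy,jqt] -> 9 lines: tvxj gmy jqt tdz khc imo qyrm lspj qqwp
Hunk 3: at line 1 remove [jqt,tdz,khc] add [qglpo,gpw] -> 8 lines: tvxj gmy qglpo gpw imo qyrm lspj qqwp
Hunk 4: at line 1 remove [qglpo,gpw] add [yewhb] -> 7 lines: tvxj gmy yewhb imo qyrm lspj qqwp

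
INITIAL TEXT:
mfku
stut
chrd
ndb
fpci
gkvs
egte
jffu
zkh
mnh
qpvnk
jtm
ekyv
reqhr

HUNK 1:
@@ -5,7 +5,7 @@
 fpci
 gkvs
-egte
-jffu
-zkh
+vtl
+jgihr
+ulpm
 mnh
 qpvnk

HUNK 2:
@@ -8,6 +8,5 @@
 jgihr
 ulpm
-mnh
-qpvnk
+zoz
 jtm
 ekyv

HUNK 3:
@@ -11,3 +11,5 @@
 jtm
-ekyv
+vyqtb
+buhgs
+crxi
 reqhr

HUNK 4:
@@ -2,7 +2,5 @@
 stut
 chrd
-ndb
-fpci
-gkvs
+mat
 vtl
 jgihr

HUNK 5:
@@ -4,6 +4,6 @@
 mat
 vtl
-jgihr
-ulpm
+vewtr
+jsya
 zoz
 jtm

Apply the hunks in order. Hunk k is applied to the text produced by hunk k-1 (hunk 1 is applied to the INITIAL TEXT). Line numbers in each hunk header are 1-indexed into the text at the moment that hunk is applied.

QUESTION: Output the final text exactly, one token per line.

Hunk 1: at line 5 remove [egte,jffu,zkh] add [vtl,jgihr,ulpm] -> 14 lines: mfku stut chrd ndb fpci gkvs vtl jgihr ulpm mnh qpvnk jtm ekyv reqhr
Hunk 2: at line 8 remove [mnh,qpvnk] add [zoz] -> 13 lines: mfku stut chrd ndb fpci gkvs vtl jgihr ulpm zoz jtm ekyv reqhr
Hunk 3: at line 11 remove [ekyv] add [vyqtb,buhgs,crxi] -> 15 lines: mfku stut chrd ndb fpci gkvs vtl jgihr ulpm zoz jtm vyqtb buhgs crxi reqhr
Hunk 4: at line 2 remove [ndb,fpci,gkvs] add [mat] -> 13 lines: mfku stut chrd mat vtl jgihr ulpm zoz jtm vyqtb buhgs crxi reqhr
Hunk 5: at line 4 remove [jgihr,ulpm] add [vewtr,jsya] -> 13 lines: mfku stut chrd mat vtl vewtr jsya zoz jtm vyqtb buhgs crxi reqhr

Answer: mfku
stut
chrd
mat
vtl
vewtr
jsya
zoz
jtm
vyqtb
buhgs
crxi
reqhr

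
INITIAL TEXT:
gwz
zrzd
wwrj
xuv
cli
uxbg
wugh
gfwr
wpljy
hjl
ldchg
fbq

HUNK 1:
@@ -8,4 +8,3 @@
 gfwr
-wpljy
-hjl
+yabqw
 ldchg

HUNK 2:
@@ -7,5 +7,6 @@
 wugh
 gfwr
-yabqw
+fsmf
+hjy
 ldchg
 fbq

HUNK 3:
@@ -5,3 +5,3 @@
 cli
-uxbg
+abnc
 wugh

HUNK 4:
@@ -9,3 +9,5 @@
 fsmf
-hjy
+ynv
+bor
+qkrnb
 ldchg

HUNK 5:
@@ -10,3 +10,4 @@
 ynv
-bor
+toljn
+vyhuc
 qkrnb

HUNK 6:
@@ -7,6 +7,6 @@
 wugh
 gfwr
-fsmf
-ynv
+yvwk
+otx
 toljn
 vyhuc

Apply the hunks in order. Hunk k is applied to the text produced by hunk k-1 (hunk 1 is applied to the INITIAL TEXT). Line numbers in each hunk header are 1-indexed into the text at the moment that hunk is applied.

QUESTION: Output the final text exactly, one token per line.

Hunk 1: at line 8 remove [wpljy,hjl] add [yabqw] -> 11 lines: gwz zrzd wwrj xuv cli uxbg wugh gfwr yabqw ldchg fbq
Hunk 2: at line 7 remove [yabqw] add [fsmf,hjy] -> 12 lines: gwz zrzd wwrj xuv cli uxbg wugh gfwr fsmf hjy ldchg fbq
Hunk 3: at line 5 remove [uxbg] add [abnc] -> 12 lines: gwz zrzd wwrj xuv cli abnc wugh gfwr fsmf hjy ldchg fbq
Hunk 4: at line 9 remove [hjy] add [ynv,bor,qkrnb] -> 14 lines: gwz zrzd wwrj xuv cli abnc wugh gfwr fsmf ynv bor qkrnb ldchg fbq
Hunk 5: at line 10 remove [bor] add [toljn,vyhuc] -> 15 lines: gwz zrzd wwrj xuv cli abnc wugh gfwr fsmf ynv toljn vyhuc qkrnb ldchg fbq
Hunk 6: at line 7 remove [fsmf,ynv] add [yvwk,otx] -> 15 lines: gwz zrzd wwrj xuv cli abnc wugh gfwr yvwk otx toljn vyhuc qkrnb ldchg fbq

Answer: gwz
zrzd
wwrj
xuv
cli
abnc
wugh
gfwr
yvwk
otx
toljn
vyhuc
qkrnb
ldchg
fbq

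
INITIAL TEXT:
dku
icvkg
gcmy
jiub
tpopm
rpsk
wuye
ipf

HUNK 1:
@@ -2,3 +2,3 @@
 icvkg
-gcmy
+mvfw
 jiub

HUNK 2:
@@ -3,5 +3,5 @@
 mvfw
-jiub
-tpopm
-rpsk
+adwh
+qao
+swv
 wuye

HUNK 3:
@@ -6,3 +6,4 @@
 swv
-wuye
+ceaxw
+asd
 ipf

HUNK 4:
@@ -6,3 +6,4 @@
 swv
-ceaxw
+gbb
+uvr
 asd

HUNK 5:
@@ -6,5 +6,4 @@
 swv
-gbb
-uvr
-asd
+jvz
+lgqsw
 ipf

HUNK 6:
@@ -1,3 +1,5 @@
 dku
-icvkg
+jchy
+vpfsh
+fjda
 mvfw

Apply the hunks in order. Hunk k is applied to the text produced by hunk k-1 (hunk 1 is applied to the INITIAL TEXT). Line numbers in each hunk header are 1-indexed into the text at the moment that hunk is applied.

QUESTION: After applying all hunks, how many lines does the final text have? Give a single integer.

Hunk 1: at line 2 remove [gcmy] add [mvfw] -> 8 lines: dku icvkg mvfw jiub tpopm rpsk wuye ipf
Hunk 2: at line 3 remove [jiub,tpopm,rpsk] add [adwh,qao,swv] -> 8 lines: dku icvkg mvfw adwh qao swv wuye ipf
Hunk 3: at line 6 remove [wuye] add [ceaxw,asd] -> 9 lines: dku icvkg mvfw adwh qao swv ceaxw asd ipf
Hunk 4: at line 6 remove [ceaxw] add [gbb,uvr] -> 10 lines: dku icvkg mvfw adwh qao swv gbb uvr asd ipf
Hunk 5: at line 6 remove [gbb,uvr,asd] add [jvz,lgqsw] -> 9 lines: dku icvkg mvfw adwh qao swv jvz lgqsw ipf
Hunk 6: at line 1 remove [icvkg] add [jchy,vpfsh,fjda] -> 11 lines: dku jchy vpfsh fjda mvfw adwh qao swv jvz lgqsw ipf
Final line count: 11

Answer: 11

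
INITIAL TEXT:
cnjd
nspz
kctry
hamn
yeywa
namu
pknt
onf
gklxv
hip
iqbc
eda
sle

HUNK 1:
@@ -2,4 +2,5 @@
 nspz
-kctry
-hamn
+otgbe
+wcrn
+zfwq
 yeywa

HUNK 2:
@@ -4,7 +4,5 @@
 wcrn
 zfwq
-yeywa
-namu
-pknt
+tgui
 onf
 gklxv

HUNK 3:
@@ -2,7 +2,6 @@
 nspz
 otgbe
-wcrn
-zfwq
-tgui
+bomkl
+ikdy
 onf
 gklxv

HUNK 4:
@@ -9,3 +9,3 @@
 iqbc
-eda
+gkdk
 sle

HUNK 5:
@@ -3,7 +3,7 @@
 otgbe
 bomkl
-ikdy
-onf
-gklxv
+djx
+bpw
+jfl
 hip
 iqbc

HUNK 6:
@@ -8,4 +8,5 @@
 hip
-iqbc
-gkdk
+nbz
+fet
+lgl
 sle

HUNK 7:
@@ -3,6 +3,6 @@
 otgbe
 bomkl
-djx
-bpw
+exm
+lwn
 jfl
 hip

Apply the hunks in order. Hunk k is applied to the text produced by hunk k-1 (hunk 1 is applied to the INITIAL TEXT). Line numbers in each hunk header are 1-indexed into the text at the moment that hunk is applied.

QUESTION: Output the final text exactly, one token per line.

Answer: cnjd
nspz
otgbe
bomkl
exm
lwn
jfl
hip
nbz
fet
lgl
sle

Derivation:
Hunk 1: at line 2 remove [kctry,hamn] add [otgbe,wcrn,zfwq] -> 14 lines: cnjd nspz otgbe wcrn zfwq yeywa namu pknt onf gklxv hip iqbc eda sle
Hunk 2: at line 4 remove [yeywa,namu,pknt] add [tgui] -> 12 lines: cnjd nspz otgbe wcrn zfwq tgui onf gklxv hip iqbc eda sle
Hunk 3: at line 2 remove [wcrn,zfwq,tgui] add [bomkl,ikdy] -> 11 lines: cnjd nspz otgbe bomkl ikdy onf gklxv hip iqbc eda sle
Hunk 4: at line 9 remove [eda] add [gkdk] -> 11 lines: cnjd nspz otgbe bomkl ikdy onf gklxv hip iqbc gkdk sle
Hunk 5: at line 3 remove [ikdy,onf,gklxv] add [djx,bpw,jfl] -> 11 lines: cnjd nspz otgbe bomkl djx bpw jfl hip iqbc gkdk sle
Hunk 6: at line 8 remove [iqbc,gkdk] add [nbz,fet,lgl] -> 12 lines: cnjd nspz otgbe bomkl djx bpw jfl hip nbz fet lgl sle
Hunk 7: at line 3 remove [djx,bpw] add [exm,lwn] -> 12 lines: cnjd nspz otgbe bomkl exm lwn jfl hip nbz fet lgl sle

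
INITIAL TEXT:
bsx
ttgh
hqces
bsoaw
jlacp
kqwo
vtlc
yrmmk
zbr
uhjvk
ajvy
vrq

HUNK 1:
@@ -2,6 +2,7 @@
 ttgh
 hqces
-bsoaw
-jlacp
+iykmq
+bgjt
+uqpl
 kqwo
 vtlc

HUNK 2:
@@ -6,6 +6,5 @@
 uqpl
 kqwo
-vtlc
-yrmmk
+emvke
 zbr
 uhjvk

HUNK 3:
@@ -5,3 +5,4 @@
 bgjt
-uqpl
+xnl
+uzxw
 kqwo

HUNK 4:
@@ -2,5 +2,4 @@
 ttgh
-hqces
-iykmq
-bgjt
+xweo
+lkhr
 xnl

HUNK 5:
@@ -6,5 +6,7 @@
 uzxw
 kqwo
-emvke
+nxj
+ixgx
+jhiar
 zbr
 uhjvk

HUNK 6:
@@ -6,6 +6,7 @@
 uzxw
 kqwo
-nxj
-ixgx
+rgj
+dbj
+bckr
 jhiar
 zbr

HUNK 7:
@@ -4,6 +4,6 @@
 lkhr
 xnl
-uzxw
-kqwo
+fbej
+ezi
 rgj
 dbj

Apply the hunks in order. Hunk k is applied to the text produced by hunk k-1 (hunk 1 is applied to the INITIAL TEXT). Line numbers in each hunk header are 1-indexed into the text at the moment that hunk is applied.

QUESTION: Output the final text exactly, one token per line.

Hunk 1: at line 2 remove [bsoaw,jlacp] add [iykmq,bgjt,uqpl] -> 13 lines: bsx ttgh hqces iykmq bgjt uqpl kqwo vtlc yrmmk zbr uhjvk ajvy vrq
Hunk 2: at line 6 remove [vtlc,yrmmk] add [emvke] -> 12 lines: bsx ttgh hqces iykmq bgjt uqpl kqwo emvke zbr uhjvk ajvy vrq
Hunk 3: at line 5 remove [uqpl] add [xnl,uzxw] -> 13 lines: bsx ttgh hqces iykmq bgjt xnl uzxw kqwo emvke zbr uhjvk ajvy vrq
Hunk 4: at line 2 remove [hqces,iykmq,bgjt] add [xweo,lkhr] -> 12 lines: bsx ttgh xweo lkhr xnl uzxw kqwo emvke zbr uhjvk ajvy vrq
Hunk 5: at line 6 remove [emvke] add [nxj,ixgx,jhiar] -> 14 lines: bsx ttgh xweo lkhr xnl uzxw kqwo nxj ixgx jhiar zbr uhjvk ajvy vrq
Hunk 6: at line 6 remove [nxj,ixgx] add [rgj,dbj,bckr] -> 15 lines: bsx ttgh xweo lkhr xnl uzxw kqwo rgj dbj bckr jhiar zbr uhjvk ajvy vrq
Hunk 7: at line 4 remove [uzxw,kqwo] add [fbej,ezi] -> 15 lines: bsx ttgh xweo lkhr xnl fbej ezi rgj dbj bckr jhiar zbr uhjvk ajvy vrq

Answer: bsx
ttgh
xweo
lkhr
xnl
fbej
ezi
rgj
dbj
bckr
jhiar
zbr
uhjvk
ajvy
vrq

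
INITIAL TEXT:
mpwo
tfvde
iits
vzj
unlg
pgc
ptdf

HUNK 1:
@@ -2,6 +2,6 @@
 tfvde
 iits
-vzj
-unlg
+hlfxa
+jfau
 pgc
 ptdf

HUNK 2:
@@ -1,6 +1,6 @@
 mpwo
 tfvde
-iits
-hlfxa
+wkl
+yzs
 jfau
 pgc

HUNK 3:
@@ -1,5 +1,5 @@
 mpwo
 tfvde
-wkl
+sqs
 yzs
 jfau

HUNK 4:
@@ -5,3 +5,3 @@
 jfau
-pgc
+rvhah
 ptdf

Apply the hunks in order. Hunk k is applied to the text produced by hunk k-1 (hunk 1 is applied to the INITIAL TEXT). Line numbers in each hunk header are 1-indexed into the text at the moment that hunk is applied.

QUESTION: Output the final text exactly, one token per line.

Hunk 1: at line 2 remove [vzj,unlg] add [hlfxa,jfau] -> 7 lines: mpwo tfvde iits hlfxa jfau pgc ptdf
Hunk 2: at line 1 remove [iits,hlfxa] add [wkl,yzs] -> 7 lines: mpwo tfvde wkl yzs jfau pgc ptdf
Hunk 3: at line 1 remove [wkl] add [sqs] -> 7 lines: mpwo tfvde sqs yzs jfau pgc ptdf
Hunk 4: at line 5 remove [pgc] add [rvhah] -> 7 lines: mpwo tfvde sqs yzs jfau rvhah ptdf

Answer: mpwo
tfvde
sqs
yzs
jfau
rvhah
ptdf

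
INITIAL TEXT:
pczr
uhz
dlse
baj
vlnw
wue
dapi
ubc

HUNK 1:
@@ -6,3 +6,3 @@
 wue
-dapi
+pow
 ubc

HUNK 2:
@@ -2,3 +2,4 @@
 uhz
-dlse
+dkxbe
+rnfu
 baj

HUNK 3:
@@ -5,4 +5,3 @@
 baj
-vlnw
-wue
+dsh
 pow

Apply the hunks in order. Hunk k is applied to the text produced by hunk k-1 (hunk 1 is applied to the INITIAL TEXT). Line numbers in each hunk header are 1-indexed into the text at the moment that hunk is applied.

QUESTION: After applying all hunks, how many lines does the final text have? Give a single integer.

Hunk 1: at line 6 remove [dapi] add [pow] -> 8 lines: pczr uhz dlse baj vlnw wue pow ubc
Hunk 2: at line 2 remove [dlse] add [dkxbe,rnfu] -> 9 lines: pczr uhz dkxbe rnfu baj vlnw wue pow ubc
Hunk 3: at line 5 remove [vlnw,wue] add [dsh] -> 8 lines: pczr uhz dkxbe rnfu baj dsh pow ubc
Final line count: 8

Answer: 8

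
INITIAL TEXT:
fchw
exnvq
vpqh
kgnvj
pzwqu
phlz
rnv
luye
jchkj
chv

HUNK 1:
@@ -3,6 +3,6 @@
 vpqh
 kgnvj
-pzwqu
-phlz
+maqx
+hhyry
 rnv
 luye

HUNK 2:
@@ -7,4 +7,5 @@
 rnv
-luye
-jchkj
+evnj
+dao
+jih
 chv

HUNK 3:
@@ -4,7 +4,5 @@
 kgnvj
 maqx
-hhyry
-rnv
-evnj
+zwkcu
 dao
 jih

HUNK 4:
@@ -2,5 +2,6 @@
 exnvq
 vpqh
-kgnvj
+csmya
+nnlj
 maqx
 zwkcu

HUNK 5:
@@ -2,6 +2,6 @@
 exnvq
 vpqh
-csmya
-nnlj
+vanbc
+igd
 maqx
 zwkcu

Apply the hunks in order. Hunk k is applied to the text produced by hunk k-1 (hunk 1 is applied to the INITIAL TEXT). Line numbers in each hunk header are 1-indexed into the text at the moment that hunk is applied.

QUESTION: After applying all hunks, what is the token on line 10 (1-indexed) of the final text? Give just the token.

Answer: chv

Derivation:
Hunk 1: at line 3 remove [pzwqu,phlz] add [maqx,hhyry] -> 10 lines: fchw exnvq vpqh kgnvj maqx hhyry rnv luye jchkj chv
Hunk 2: at line 7 remove [luye,jchkj] add [evnj,dao,jih] -> 11 lines: fchw exnvq vpqh kgnvj maqx hhyry rnv evnj dao jih chv
Hunk 3: at line 4 remove [hhyry,rnv,evnj] add [zwkcu] -> 9 lines: fchw exnvq vpqh kgnvj maqx zwkcu dao jih chv
Hunk 4: at line 2 remove [kgnvj] add [csmya,nnlj] -> 10 lines: fchw exnvq vpqh csmya nnlj maqx zwkcu dao jih chv
Hunk 5: at line 2 remove [csmya,nnlj] add [vanbc,igd] -> 10 lines: fchw exnvq vpqh vanbc igd maqx zwkcu dao jih chv
Final line 10: chv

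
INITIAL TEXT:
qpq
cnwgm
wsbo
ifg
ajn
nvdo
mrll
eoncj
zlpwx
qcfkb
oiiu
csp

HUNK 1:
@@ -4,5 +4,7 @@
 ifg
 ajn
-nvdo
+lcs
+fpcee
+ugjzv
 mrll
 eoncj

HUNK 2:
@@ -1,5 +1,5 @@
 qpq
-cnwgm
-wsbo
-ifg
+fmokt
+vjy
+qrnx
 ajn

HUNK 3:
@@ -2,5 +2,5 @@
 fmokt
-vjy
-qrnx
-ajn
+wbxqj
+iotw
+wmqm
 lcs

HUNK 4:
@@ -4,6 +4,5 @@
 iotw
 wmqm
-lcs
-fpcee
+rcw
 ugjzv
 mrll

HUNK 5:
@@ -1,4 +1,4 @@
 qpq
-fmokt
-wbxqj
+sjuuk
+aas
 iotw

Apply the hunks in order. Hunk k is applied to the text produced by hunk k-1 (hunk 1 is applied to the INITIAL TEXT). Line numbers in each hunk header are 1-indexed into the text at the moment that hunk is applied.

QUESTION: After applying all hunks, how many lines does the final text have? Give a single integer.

Answer: 13

Derivation:
Hunk 1: at line 4 remove [nvdo] add [lcs,fpcee,ugjzv] -> 14 lines: qpq cnwgm wsbo ifg ajn lcs fpcee ugjzv mrll eoncj zlpwx qcfkb oiiu csp
Hunk 2: at line 1 remove [cnwgm,wsbo,ifg] add [fmokt,vjy,qrnx] -> 14 lines: qpq fmokt vjy qrnx ajn lcs fpcee ugjzv mrll eoncj zlpwx qcfkb oiiu csp
Hunk 3: at line 2 remove [vjy,qrnx,ajn] add [wbxqj,iotw,wmqm] -> 14 lines: qpq fmokt wbxqj iotw wmqm lcs fpcee ugjzv mrll eoncj zlpwx qcfkb oiiu csp
Hunk 4: at line 4 remove [lcs,fpcee] add [rcw] -> 13 lines: qpq fmokt wbxqj iotw wmqm rcw ugjzv mrll eoncj zlpwx qcfkb oiiu csp
Hunk 5: at line 1 remove [fmokt,wbxqj] add [sjuuk,aas] -> 13 lines: qpq sjuuk aas iotw wmqm rcw ugjzv mrll eoncj zlpwx qcfkb oiiu csp
Final line count: 13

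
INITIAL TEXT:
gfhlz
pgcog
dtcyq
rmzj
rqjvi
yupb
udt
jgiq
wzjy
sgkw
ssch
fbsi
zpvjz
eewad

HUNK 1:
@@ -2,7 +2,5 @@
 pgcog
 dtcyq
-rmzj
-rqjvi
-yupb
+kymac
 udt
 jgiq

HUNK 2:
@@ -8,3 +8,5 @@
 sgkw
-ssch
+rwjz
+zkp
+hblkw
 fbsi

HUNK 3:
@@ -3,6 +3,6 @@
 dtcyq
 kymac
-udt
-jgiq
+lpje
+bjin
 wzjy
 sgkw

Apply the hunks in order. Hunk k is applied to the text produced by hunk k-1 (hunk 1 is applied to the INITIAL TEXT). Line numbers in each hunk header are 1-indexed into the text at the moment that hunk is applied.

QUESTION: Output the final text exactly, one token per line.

Hunk 1: at line 2 remove [rmzj,rqjvi,yupb] add [kymac] -> 12 lines: gfhlz pgcog dtcyq kymac udt jgiq wzjy sgkw ssch fbsi zpvjz eewad
Hunk 2: at line 8 remove [ssch] add [rwjz,zkp,hblkw] -> 14 lines: gfhlz pgcog dtcyq kymac udt jgiq wzjy sgkw rwjz zkp hblkw fbsi zpvjz eewad
Hunk 3: at line 3 remove [udt,jgiq] add [lpje,bjin] -> 14 lines: gfhlz pgcog dtcyq kymac lpje bjin wzjy sgkw rwjz zkp hblkw fbsi zpvjz eewad

Answer: gfhlz
pgcog
dtcyq
kymac
lpje
bjin
wzjy
sgkw
rwjz
zkp
hblkw
fbsi
zpvjz
eewad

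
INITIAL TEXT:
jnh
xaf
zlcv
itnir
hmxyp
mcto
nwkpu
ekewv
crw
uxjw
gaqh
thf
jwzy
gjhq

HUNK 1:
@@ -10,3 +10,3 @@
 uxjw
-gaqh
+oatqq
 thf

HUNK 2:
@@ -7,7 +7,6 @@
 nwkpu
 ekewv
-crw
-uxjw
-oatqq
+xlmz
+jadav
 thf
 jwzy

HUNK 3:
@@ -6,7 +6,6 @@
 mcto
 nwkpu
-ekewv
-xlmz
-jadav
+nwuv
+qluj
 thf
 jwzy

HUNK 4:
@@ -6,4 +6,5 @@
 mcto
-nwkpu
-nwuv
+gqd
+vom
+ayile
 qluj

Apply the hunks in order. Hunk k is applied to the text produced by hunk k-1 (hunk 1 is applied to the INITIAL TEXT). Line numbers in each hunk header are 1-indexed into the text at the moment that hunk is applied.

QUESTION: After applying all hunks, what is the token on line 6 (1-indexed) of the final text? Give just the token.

Answer: mcto

Derivation:
Hunk 1: at line 10 remove [gaqh] add [oatqq] -> 14 lines: jnh xaf zlcv itnir hmxyp mcto nwkpu ekewv crw uxjw oatqq thf jwzy gjhq
Hunk 2: at line 7 remove [crw,uxjw,oatqq] add [xlmz,jadav] -> 13 lines: jnh xaf zlcv itnir hmxyp mcto nwkpu ekewv xlmz jadav thf jwzy gjhq
Hunk 3: at line 6 remove [ekewv,xlmz,jadav] add [nwuv,qluj] -> 12 lines: jnh xaf zlcv itnir hmxyp mcto nwkpu nwuv qluj thf jwzy gjhq
Hunk 4: at line 6 remove [nwkpu,nwuv] add [gqd,vom,ayile] -> 13 lines: jnh xaf zlcv itnir hmxyp mcto gqd vom ayile qluj thf jwzy gjhq
Final line 6: mcto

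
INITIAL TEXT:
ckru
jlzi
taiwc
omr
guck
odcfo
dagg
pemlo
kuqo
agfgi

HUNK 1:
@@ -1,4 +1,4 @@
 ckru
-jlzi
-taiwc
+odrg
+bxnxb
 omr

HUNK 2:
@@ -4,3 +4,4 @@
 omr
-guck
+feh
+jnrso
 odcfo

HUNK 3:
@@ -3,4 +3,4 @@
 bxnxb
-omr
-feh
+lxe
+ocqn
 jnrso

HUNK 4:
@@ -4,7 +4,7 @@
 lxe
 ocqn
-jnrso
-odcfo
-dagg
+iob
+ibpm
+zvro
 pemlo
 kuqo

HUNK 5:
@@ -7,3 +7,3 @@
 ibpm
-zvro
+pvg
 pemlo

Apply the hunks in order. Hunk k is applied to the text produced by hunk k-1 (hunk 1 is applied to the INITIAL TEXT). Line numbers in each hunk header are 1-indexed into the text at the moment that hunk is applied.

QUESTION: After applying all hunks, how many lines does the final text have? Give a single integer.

Answer: 11

Derivation:
Hunk 1: at line 1 remove [jlzi,taiwc] add [odrg,bxnxb] -> 10 lines: ckru odrg bxnxb omr guck odcfo dagg pemlo kuqo agfgi
Hunk 2: at line 4 remove [guck] add [feh,jnrso] -> 11 lines: ckru odrg bxnxb omr feh jnrso odcfo dagg pemlo kuqo agfgi
Hunk 3: at line 3 remove [omr,feh] add [lxe,ocqn] -> 11 lines: ckru odrg bxnxb lxe ocqn jnrso odcfo dagg pemlo kuqo agfgi
Hunk 4: at line 4 remove [jnrso,odcfo,dagg] add [iob,ibpm,zvro] -> 11 lines: ckru odrg bxnxb lxe ocqn iob ibpm zvro pemlo kuqo agfgi
Hunk 5: at line 7 remove [zvro] add [pvg] -> 11 lines: ckru odrg bxnxb lxe ocqn iob ibpm pvg pemlo kuqo agfgi
Final line count: 11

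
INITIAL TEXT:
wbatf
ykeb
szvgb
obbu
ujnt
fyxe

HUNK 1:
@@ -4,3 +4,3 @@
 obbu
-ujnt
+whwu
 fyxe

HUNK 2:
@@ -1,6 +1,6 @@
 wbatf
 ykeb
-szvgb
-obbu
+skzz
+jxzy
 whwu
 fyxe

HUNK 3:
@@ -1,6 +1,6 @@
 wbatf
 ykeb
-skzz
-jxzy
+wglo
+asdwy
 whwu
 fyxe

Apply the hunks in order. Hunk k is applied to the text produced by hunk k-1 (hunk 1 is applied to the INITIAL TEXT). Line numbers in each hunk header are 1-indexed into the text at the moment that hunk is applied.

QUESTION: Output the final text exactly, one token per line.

Answer: wbatf
ykeb
wglo
asdwy
whwu
fyxe

Derivation:
Hunk 1: at line 4 remove [ujnt] add [whwu] -> 6 lines: wbatf ykeb szvgb obbu whwu fyxe
Hunk 2: at line 1 remove [szvgb,obbu] add [skzz,jxzy] -> 6 lines: wbatf ykeb skzz jxzy whwu fyxe
Hunk 3: at line 1 remove [skzz,jxzy] add [wglo,asdwy] -> 6 lines: wbatf ykeb wglo asdwy whwu fyxe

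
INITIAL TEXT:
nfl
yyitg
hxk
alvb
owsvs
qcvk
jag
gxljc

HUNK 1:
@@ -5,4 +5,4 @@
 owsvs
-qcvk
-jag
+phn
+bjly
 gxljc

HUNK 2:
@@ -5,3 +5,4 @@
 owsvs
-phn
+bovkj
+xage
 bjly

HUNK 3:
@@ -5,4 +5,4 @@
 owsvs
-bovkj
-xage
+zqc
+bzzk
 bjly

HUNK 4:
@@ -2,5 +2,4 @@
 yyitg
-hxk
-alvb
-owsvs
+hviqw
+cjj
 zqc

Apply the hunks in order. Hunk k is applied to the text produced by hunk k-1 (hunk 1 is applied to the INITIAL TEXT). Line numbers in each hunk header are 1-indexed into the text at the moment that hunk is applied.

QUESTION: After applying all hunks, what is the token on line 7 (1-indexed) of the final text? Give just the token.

Hunk 1: at line 5 remove [qcvk,jag] add [phn,bjly] -> 8 lines: nfl yyitg hxk alvb owsvs phn bjly gxljc
Hunk 2: at line 5 remove [phn] add [bovkj,xage] -> 9 lines: nfl yyitg hxk alvb owsvs bovkj xage bjly gxljc
Hunk 3: at line 5 remove [bovkj,xage] add [zqc,bzzk] -> 9 lines: nfl yyitg hxk alvb owsvs zqc bzzk bjly gxljc
Hunk 4: at line 2 remove [hxk,alvb,owsvs] add [hviqw,cjj] -> 8 lines: nfl yyitg hviqw cjj zqc bzzk bjly gxljc
Final line 7: bjly

Answer: bjly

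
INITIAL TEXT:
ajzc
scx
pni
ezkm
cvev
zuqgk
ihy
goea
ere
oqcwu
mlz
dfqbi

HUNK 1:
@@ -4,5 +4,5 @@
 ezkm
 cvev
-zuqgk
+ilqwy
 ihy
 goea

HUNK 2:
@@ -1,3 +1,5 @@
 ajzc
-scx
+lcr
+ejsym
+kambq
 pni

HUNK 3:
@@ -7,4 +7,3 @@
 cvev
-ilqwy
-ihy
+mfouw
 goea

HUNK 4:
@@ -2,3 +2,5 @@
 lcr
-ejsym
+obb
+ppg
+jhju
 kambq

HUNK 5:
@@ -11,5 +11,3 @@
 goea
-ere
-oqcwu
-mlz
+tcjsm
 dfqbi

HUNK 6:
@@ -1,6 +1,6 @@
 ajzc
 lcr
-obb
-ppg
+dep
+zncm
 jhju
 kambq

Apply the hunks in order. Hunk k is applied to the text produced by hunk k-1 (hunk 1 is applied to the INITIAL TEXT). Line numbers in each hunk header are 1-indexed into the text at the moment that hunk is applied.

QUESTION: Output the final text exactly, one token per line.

Hunk 1: at line 4 remove [zuqgk] add [ilqwy] -> 12 lines: ajzc scx pni ezkm cvev ilqwy ihy goea ere oqcwu mlz dfqbi
Hunk 2: at line 1 remove [scx] add [lcr,ejsym,kambq] -> 14 lines: ajzc lcr ejsym kambq pni ezkm cvev ilqwy ihy goea ere oqcwu mlz dfqbi
Hunk 3: at line 7 remove [ilqwy,ihy] add [mfouw] -> 13 lines: ajzc lcr ejsym kambq pni ezkm cvev mfouw goea ere oqcwu mlz dfqbi
Hunk 4: at line 2 remove [ejsym] add [obb,ppg,jhju] -> 15 lines: ajzc lcr obb ppg jhju kambq pni ezkm cvev mfouw goea ere oqcwu mlz dfqbi
Hunk 5: at line 11 remove [ere,oqcwu,mlz] add [tcjsm] -> 13 lines: ajzc lcr obb ppg jhju kambq pni ezkm cvev mfouw goea tcjsm dfqbi
Hunk 6: at line 1 remove [obb,ppg] add [dep,zncm] -> 13 lines: ajzc lcr dep zncm jhju kambq pni ezkm cvev mfouw goea tcjsm dfqbi

Answer: ajzc
lcr
dep
zncm
jhju
kambq
pni
ezkm
cvev
mfouw
goea
tcjsm
dfqbi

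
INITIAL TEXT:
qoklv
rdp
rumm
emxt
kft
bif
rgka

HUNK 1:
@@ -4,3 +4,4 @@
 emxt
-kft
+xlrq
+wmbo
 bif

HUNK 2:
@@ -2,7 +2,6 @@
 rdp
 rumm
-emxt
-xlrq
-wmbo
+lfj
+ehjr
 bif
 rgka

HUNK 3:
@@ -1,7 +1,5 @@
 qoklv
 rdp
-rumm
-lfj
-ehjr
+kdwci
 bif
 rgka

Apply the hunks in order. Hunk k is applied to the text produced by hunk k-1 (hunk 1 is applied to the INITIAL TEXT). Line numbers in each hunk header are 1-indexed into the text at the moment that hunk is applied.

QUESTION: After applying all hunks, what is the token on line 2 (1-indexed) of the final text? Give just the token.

Hunk 1: at line 4 remove [kft] add [xlrq,wmbo] -> 8 lines: qoklv rdp rumm emxt xlrq wmbo bif rgka
Hunk 2: at line 2 remove [emxt,xlrq,wmbo] add [lfj,ehjr] -> 7 lines: qoklv rdp rumm lfj ehjr bif rgka
Hunk 3: at line 1 remove [rumm,lfj,ehjr] add [kdwci] -> 5 lines: qoklv rdp kdwci bif rgka
Final line 2: rdp

Answer: rdp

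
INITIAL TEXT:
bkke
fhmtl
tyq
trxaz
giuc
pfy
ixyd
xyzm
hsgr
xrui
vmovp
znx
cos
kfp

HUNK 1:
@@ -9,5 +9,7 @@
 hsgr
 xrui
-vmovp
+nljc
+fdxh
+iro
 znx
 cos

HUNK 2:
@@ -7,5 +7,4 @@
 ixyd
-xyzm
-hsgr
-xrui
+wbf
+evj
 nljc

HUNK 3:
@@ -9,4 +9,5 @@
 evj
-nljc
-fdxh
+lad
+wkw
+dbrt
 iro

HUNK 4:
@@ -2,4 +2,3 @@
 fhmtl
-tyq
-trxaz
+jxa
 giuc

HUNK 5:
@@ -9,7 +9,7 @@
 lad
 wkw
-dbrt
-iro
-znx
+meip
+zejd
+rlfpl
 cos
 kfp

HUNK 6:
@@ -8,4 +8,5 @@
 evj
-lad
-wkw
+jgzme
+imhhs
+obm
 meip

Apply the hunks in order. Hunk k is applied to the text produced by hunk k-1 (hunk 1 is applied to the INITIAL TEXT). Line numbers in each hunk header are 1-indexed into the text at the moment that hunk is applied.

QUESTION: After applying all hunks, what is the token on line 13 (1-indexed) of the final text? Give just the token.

Answer: zejd

Derivation:
Hunk 1: at line 9 remove [vmovp] add [nljc,fdxh,iro] -> 16 lines: bkke fhmtl tyq trxaz giuc pfy ixyd xyzm hsgr xrui nljc fdxh iro znx cos kfp
Hunk 2: at line 7 remove [xyzm,hsgr,xrui] add [wbf,evj] -> 15 lines: bkke fhmtl tyq trxaz giuc pfy ixyd wbf evj nljc fdxh iro znx cos kfp
Hunk 3: at line 9 remove [nljc,fdxh] add [lad,wkw,dbrt] -> 16 lines: bkke fhmtl tyq trxaz giuc pfy ixyd wbf evj lad wkw dbrt iro znx cos kfp
Hunk 4: at line 2 remove [tyq,trxaz] add [jxa] -> 15 lines: bkke fhmtl jxa giuc pfy ixyd wbf evj lad wkw dbrt iro znx cos kfp
Hunk 5: at line 9 remove [dbrt,iro,znx] add [meip,zejd,rlfpl] -> 15 lines: bkke fhmtl jxa giuc pfy ixyd wbf evj lad wkw meip zejd rlfpl cos kfp
Hunk 6: at line 8 remove [lad,wkw] add [jgzme,imhhs,obm] -> 16 lines: bkke fhmtl jxa giuc pfy ixyd wbf evj jgzme imhhs obm meip zejd rlfpl cos kfp
Final line 13: zejd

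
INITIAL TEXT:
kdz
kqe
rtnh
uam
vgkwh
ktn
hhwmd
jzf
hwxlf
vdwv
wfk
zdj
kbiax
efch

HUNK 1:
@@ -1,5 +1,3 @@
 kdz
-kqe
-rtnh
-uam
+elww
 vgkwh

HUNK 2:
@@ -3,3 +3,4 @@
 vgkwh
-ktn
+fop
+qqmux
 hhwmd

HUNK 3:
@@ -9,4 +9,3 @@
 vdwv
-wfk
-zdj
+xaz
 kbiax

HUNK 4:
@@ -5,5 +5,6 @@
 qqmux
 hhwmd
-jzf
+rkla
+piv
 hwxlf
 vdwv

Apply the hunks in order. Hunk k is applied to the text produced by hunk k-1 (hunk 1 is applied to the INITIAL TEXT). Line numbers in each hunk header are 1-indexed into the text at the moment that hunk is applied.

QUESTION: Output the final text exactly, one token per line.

Answer: kdz
elww
vgkwh
fop
qqmux
hhwmd
rkla
piv
hwxlf
vdwv
xaz
kbiax
efch

Derivation:
Hunk 1: at line 1 remove [kqe,rtnh,uam] add [elww] -> 12 lines: kdz elww vgkwh ktn hhwmd jzf hwxlf vdwv wfk zdj kbiax efch
Hunk 2: at line 3 remove [ktn] add [fop,qqmux] -> 13 lines: kdz elww vgkwh fop qqmux hhwmd jzf hwxlf vdwv wfk zdj kbiax efch
Hunk 3: at line 9 remove [wfk,zdj] add [xaz] -> 12 lines: kdz elww vgkwh fop qqmux hhwmd jzf hwxlf vdwv xaz kbiax efch
Hunk 4: at line 5 remove [jzf] add [rkla,piv] -> 13 lines: kdz elww vgkwh fop qqmux hhwmd rkla piv hwxlf vdwv xaz kbiax efch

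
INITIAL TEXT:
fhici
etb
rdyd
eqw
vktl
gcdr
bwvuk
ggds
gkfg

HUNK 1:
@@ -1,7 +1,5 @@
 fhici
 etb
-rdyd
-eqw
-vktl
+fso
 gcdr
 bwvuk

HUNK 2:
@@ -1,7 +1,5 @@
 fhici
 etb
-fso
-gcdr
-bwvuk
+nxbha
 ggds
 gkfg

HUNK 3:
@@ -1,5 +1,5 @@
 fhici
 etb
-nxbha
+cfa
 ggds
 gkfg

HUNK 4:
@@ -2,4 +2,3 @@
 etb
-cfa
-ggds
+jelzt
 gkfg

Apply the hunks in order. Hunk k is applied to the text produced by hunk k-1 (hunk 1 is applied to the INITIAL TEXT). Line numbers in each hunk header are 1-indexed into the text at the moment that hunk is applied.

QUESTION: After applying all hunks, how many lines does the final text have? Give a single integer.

Hunk 1: at line 1 remove [rdyd,eqw,vktl] add [fso] -> 7 lines: fhici etb fso gcdr bwvuk ggds gkfg
Hunk 2: at line 1 remove [fso,gcdr,bwvuk] add [nxbha] -> 5 lines: fhici etb nxbha ggds gkfg
Hunk 3: at line 1 remove [nxbha] add [cfa] -> 5 lines: fhici etb cfa ggds gkfg
Hunk 4: at line 2 remove [cfa,ggds] add [jelzt] -> 4 lines: fhici etb jelzt gkfg
Final line count: 4

Answer: 4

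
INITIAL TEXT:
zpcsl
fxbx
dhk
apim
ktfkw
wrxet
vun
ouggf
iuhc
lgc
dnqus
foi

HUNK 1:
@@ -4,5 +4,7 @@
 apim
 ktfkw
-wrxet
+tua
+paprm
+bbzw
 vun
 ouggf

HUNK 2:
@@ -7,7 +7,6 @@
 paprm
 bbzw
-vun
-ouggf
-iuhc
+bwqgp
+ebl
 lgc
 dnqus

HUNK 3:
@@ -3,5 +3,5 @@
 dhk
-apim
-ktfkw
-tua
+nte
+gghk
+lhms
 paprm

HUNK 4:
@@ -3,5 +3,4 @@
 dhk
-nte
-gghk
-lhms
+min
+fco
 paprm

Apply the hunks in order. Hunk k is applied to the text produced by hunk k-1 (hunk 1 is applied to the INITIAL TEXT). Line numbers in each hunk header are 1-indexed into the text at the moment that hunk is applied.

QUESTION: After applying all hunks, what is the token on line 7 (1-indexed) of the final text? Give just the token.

Hunk 1: at line 4 remove [wrxet] add [tua,paprm,bbzw] -> 14 lines: zpcsl fxbx dhk apim ktfkw tua paprm bbzw vun ouggf iuhc lgc dnqus foi
Hunk 2: at line 7 remove [vun,ouggf,iuhc] add [bwqgp,ebl] -> 13 lines: zpcsl fxbx dhk apim ktfkw tua paprm bbzw bwqgp ebl lgc dnqus foi
Hunk 3: at line 3 remove [apim,ktfkw,tua] add [nte,gghk,lhms] -> 13 lines: zpcsl fxbx dhk nte gghk lhms paprm bbzw bwqgp ebl lgc dnqus foi
Hunk 4: at line 3 remove [nte,gghk,lhms] add [min,fco] -> 12 lines: zpcsl fxbx dhk min fco paprm bbzw bwqgp ebl lgc dnqus foi
Final line 7: bbzw

Answer: bbzw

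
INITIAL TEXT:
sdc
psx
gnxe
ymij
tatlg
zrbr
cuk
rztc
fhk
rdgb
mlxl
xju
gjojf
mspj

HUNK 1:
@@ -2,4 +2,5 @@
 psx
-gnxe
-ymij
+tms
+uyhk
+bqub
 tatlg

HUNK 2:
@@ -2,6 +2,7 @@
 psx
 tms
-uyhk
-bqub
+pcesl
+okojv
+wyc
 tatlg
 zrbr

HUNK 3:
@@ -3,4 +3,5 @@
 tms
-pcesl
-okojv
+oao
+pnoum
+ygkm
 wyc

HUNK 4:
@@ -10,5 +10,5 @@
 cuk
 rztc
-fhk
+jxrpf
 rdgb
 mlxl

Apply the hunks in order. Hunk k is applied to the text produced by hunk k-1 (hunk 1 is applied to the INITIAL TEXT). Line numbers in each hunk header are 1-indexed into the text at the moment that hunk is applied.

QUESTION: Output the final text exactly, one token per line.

Hunk 1: at line 2 remove [gnxe,ymij] add [tms,uyhk,bqub] -> 15 lines: sdc psx tms uyhk bqub tatlg zrbr cuk rztc fhk rdgb mlxl xju gjojf mspj
Hunk 2: at line 2 remove [uyhk,bqub] add [pcesl,okojv,wyc] -> 16 lines: sdc psx tms pcesl okojv wyc tatlg zrbr cuk rztc fhk rdgb mlxl xju gjojf mspj
Hunk 3: at line 3 remove [pcesl,okojv] add [oao,pnoum,ygkm] -> 17 lines: sdc psx tms oao pnoum ygkm wyc tatlg zrbr cuk rztc fhk rdgb mlxl xju gjojf mspj
Hunk 4: at line 10 remove [fhk] add [jxrpf] -> 17 lines: sdc psx tms oao pnoum ygkm wyc tatlg zrbr cuk rztc jxrpf rdgb mlxl xju gjojf mspj

Answer: sdc
psx
tms
oao
pnoum
ygkm
wyc
tatlg
zrbr
cuk
rztc
jxrpf
rdgb
mlxl
xju
gjojf
mspj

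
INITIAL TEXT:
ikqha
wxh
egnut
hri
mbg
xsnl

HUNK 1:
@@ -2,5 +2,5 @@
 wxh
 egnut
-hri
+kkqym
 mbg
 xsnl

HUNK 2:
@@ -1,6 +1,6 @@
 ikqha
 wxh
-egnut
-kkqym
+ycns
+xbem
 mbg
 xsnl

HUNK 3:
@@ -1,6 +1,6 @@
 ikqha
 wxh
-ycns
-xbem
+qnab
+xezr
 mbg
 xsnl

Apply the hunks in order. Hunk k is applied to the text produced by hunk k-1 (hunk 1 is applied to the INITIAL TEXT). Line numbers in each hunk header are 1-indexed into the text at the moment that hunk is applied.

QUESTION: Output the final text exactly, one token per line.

Answer: ikqha
wxh
qnab
xezr
mbg
xsnl

Derivation:
Hunk 1: at line 2 remove [hri] add [kkqym] -> 6 lines: ikqha wxh egnut kkqym mbg xsnl
Hunk 2: at line 1 remove [egnut,kkqym] add [ycns,xbem] -> 6 lines: ikqha wxh ycns xbem mbg xsnl
Hunk 3: at line 1 remove [ycns,xbem] add [qnab,xezr] -> 6 lines: ikqha wxh qnab xezr mbg xsnl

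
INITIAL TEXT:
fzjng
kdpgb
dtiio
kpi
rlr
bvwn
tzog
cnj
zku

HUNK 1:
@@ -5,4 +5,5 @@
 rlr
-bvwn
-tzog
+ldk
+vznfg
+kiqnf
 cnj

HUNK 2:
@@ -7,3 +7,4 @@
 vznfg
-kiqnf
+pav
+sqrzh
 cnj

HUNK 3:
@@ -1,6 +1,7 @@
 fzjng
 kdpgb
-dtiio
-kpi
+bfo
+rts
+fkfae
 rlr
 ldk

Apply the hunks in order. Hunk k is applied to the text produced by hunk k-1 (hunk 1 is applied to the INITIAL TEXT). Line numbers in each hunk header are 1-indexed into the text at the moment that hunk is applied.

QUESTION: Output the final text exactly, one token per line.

Hunk 1: at line 5 remove [bvwn,tzog] add [ldk,vznfg,kiqnf] -> 10 lines: fzjng kdpgb dtiio kpi rlr ldk vznfg kiqnf cnj zku
Hunk 2: at line 7 remove [kiqnf] add [pav,sqrzh] -> 11 lines: fzjng kdpgb dtiio kpi rlr ldk vznfg pav sqrzh cnj zku
Hunk 3: at line 1 remove [dtiio,kpi] add [bfo,rts,fkfae] -> 12 lines: fzjng kdpgb bfo rts fkfae rlr ldk vznfg pav sqrzh cnj zku

Answer: fzjng
kdpgb
bfo
rts
fkfae
rlr
ldk
vznfg
pav
sqrzh
cnj
zku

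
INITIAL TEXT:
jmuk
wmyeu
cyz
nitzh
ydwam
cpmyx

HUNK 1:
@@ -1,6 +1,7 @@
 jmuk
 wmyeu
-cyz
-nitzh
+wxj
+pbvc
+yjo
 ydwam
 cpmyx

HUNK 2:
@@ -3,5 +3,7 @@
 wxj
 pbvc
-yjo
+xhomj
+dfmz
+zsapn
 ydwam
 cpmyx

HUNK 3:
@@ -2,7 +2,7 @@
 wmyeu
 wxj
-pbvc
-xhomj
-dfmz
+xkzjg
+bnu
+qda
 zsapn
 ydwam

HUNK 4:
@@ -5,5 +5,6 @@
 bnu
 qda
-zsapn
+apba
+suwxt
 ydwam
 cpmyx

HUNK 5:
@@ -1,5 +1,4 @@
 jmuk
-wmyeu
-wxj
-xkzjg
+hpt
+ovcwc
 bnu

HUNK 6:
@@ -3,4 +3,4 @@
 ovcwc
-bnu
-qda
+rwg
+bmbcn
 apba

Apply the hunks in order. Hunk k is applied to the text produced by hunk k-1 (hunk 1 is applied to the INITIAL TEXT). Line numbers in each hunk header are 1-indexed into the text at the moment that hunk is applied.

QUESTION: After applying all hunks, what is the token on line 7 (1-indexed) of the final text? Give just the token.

Hunk 1: at line 1 remove [cyz,nitzh] add [wxj,pbvc,yjo] -> 7 lines: jmuk wmyeu wxj pbvc yjo ydwam cpmyx
Hunk 2: at line 3 remove [yjo] add [xhomj,dfmz,zsapn] -> 9 lines: jmuk wmyeu wxj pbvc xhomj dfmz zsapn ydwam cpmyx
Hunk 3: at line 2 remove [pbvc,xhomj,dfmz] add [xkzjg,bnu,qda] -> 9 lines: jmuk wmyeu wxj xkzjg bnu qda zsapn ydwam cpmyx
Hunk 4: at line 5 remove [zsapn] add [apba,suwxt] -> 10 lines: jmuk wmyeu wxj xkzjg bnu qda apba suwxt ydwam cpmyx
Hunk 5: at line 1 remove [wmyeu,wxj,xkzjg] add [hpt,ovcwc] -> 9 lines: jmuk hpt ovcwc bnu qda apba suwxt ydwam cpmyx
Hunk 6: at line 3 remove [bnu,qda] add [rwg,bmbcn] -> 9 lines: jmuk hpt ovcwc rwg bmbcn apba suwxt ydwam cpmyx
Final line 7: suwxt

Answer: suwxt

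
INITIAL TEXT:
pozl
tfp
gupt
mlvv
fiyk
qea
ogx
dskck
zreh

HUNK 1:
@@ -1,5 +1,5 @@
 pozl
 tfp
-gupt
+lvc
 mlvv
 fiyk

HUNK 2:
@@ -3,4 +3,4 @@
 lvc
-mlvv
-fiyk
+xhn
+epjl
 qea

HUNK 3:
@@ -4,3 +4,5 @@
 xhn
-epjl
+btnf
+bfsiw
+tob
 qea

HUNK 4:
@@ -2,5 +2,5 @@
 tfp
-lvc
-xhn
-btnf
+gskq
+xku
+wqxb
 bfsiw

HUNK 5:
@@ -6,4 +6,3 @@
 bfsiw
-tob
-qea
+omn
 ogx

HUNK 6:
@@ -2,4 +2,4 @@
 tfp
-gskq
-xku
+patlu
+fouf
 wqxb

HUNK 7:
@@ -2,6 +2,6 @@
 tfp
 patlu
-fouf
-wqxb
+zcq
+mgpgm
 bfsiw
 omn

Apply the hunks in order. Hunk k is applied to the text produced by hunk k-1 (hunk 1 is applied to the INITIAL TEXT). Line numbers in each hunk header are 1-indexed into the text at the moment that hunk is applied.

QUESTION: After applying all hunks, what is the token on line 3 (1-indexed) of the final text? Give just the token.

Hunk 1: at line 1 remove [gupt] add [lvc] -> 9 lines: pozl tfp lvc mlvv fiyk qea ogx dskck zreh
Hunk 2: at line 3 remove [mlvv,fiyk] add [xhn,epjl] -> 9 lines: pozl tfp lvc xhn epjl qea ogx dskck zreh
Hunk 3: at line 4 remove [epjl] add [btnf,bfsiw,tob] -> 11 lines: pozl tfp lvc xhn btnf bfsiw tob qea ogx dskck zreh
Hunk 4: at line 2 remove [lvc,xhn,btnf] add [gskq,xku,wqxb] -> 11 lines: pozl tfp gskq xku wqxb bfsiw tob qea ogx dskck zreh
Hunk 5: at line 6 remove [tob,qea] add [omn] -> 10 lines: pozl tfp gskq xku wqxb bfsiw omn ogx dskck zreh
Hunk 6: at line 2 remove [gskq,xku] add [patlu,fouf] -> 10 lines: pozl tfp patlu fouf wqxb bfsiw omn ogx dskck zreh
Hunk 7: at line 2 remove [fouf,wqxb] add [zcq,mgpgm] -> 10 lines: pozl tfp patlu zcq mgpgm bfsiw omn ogx dskck zreh
Final line 3: patlu

Answer: patlu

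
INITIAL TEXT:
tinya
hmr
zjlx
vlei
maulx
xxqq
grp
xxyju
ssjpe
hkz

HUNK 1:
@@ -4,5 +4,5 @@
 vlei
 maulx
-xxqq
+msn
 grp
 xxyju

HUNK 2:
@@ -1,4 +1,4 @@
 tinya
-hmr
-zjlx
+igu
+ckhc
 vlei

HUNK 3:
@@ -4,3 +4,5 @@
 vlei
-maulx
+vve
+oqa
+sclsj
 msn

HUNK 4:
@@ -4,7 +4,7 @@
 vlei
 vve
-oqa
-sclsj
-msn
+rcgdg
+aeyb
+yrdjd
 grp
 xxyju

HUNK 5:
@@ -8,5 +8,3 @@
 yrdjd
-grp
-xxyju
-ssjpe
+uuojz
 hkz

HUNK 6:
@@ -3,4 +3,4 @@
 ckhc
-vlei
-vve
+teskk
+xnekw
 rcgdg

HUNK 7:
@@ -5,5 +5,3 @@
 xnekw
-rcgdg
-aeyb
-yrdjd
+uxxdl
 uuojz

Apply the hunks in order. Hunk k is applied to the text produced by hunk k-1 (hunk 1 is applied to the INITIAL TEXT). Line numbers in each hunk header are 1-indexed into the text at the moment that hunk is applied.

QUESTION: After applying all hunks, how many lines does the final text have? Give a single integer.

Hunk 1: at line 4 remove [xxqq] add [msn] -> 10 lines: tinya hmr zjlx vlei maulx msn grp xxyju ssjpe hkz
Hunk 2: at line 1 remove [hmr,zjlx] add [igu,ckhc] -> 10 lines: tinya igu ckhc vlei maulx msn grp xxyju ssjpe hkz
Hunk 3: at line 4 remove [maulx] add [vve,oqa,sclsj] -> 12 lines: tinya igu ckhc vlei vve oqa sclsj msn grp xxyju ssjpe hkz
Hunk 4: at line 4 remove [oqa,sclsj,msn] add [rcgdg,aeyb,yrdjd] -> 12 lines: tinya igu ckhc vlei vve rcgdg aeyb yrdjd grp xxyju ssjpe hkz
Hunk 5: at line 8 remove [grp,xxyju,ssjpe] add [uuojz] -> 10 lines: tinya igu ckhc vlei vve rcgdg aeyb yrdjd uuojz hkz
Hunk 6: at line 3 remove [vlei,vve] add [teskk,xnekw] -> 10 lines: tinya igu ckhc teskk xnekw rcgdg aeyb yrdjd uuojz hkz
Hunk 7: at line 5 remove [rcgdg,aeyb,yrdjd] add [uxxdl] -> 8 lines: tinya igu ckhc teskk xnekw uxxdl uuojz hkz
Final line count: 8

Answer: 8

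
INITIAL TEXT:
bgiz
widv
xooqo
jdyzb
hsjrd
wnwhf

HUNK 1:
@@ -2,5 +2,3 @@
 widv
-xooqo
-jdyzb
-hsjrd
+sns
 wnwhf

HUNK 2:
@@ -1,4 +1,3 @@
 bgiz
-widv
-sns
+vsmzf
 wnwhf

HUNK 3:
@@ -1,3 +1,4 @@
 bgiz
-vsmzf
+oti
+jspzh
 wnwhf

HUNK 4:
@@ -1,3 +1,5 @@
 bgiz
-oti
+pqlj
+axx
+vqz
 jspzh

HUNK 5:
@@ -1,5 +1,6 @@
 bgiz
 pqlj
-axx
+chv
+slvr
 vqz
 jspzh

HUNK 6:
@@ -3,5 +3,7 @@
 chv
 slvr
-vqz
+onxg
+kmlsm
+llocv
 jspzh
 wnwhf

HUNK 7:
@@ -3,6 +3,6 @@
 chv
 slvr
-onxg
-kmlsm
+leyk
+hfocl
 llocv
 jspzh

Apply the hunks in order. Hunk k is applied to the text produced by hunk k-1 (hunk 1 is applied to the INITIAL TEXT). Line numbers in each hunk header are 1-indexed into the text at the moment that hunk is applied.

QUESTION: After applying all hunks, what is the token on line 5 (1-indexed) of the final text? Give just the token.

Answer: leyk

Derivation:
Hunk 1: at line 2 remove [xooqo,jdyzb,hsjrd] add [sns] -> 4 lines: bgiz widv sns wnwhf
Hunk 2: at line 1 remove [widv,sns] add [vsmzf] -> 3 lines: bgiz vsmzf wnwhf
Hunk 3: at line 1 remove [vsmzf] add [oti,jspzh] -> 4 lines: bgiz oti jspzh wnwhf
Hunk 4: at line 1 remove [oti] add [pqlj,axx,vqz] -> 6 lines: bgiz pqlj axx vqz jspzh wnwhf
Hunk 5: at line 1 remove [axx] add [chv,slvr] -> 7 lines: bgiz pqlj chv slvr vqz jspzh wnwhf
Hunk 6: at line 3 remove [vqz] add [onxg,kmlsm,llocv] -> 9 lines: bgiz pqlj chv slvr onxg kmlsm llocv jspzh wnwhf
Hunk 7: at line 3 remove [onxg,kmlsm] add [leyk,hfocl] -> 9 lines: bgiz pqlj chv slvr leyk hfocl llocv jspzh wnwhf
Final line 5: leyk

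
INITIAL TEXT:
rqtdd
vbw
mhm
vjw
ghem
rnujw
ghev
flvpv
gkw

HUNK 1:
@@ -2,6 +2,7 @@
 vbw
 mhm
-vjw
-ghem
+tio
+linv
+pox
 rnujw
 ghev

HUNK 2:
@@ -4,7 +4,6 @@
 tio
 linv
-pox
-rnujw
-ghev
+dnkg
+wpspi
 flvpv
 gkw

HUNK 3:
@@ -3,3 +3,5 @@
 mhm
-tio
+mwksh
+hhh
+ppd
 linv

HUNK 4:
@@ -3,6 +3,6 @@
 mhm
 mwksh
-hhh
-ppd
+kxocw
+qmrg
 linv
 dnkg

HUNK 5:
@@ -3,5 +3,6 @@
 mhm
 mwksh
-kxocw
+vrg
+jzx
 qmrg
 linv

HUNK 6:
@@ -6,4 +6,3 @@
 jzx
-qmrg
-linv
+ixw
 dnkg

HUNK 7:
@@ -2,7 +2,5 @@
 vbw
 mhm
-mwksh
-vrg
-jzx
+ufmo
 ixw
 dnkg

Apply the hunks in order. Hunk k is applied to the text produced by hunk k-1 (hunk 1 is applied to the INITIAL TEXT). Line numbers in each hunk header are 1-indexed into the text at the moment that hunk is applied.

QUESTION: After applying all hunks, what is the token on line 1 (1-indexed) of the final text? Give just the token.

Hunk 1: at line 2 remove [vjw,ghem] add [tio,linv,pox] -> 10 lines: rqtdd vbw mhm tio linv pox rnujw ghev flvpv gkw
Hunk 2: at line 4 remove [pox,rnujw,ghev] add [dnkg,wpspi] -> 9 lines: rqtdd vbw mhm tio linv dnkg wpspi flvpv gkw
Hunk 3: at line 3 remove [tio] add [mwksh,hhh,ppd] -> 11 lines: rqtdd vbw mhm mwksh hhh ppd linv dnkg wpspi flvpv gkw
Hunk 4: at line 3 remove [hhh,ppd] add [kxocw,qmrg] -> 11 lines: rqtdd vbw mhm mwksh kxocw qmrg linv dnkg wpspi flvpv gkw
Hunk 5: at line 3 remove [kxocw] add [vrg,jzx] -> 12 lines: rqtdd vbw mhm mwksh vrg jzx qmrg linv dnkg wpspi flvpv gkw
Hunk 6: at line 6 remove [qmrg,linv] add [ixw] -> 11 lines: rqtdd vbw mhm mwksh vrg jzx ixw dnkg wpspi flvpv gkw
Hunk 7: at line 2 remove [mwksh,vrg,jzx] add [ufmo] -> 9 lines: rqtdd vbw mhm ufmo ixw dnkg wpspi flvpv gkw
Final line 1: rqtdd

Answer: rqtdd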